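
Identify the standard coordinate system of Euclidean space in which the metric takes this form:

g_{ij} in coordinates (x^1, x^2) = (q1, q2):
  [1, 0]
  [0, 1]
All components are constant and the metric is the identity, i.e. orthonormal rectilinear coordinates.
Cartesian (2D) coordinates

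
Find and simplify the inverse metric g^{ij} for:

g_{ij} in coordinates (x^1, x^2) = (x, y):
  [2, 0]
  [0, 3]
The metric is diagonal, so g^{ij} is diagonal with entries 1/g_{ii}: diag(1/2, 1/3).
g^{ij}:
  [1/2, 0]
  [0, 1/3]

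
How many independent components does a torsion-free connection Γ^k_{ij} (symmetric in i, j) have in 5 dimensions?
Γ^k_{ij} has n choices for the upper index and n(n+1)/2 independent symmetric lower index pairs.
Total = 5 × 5×6/2 = 5 × 15 = 75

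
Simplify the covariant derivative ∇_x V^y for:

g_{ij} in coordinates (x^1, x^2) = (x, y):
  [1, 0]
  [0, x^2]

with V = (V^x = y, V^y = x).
Non-zero Christoffel symbols:
Γ^x_{y y} = -x
Γ^y_{x y} = 1/x
∇_x V^y = ∂_x V^y + Γ^y_{x j} V^j
  = (1) + (0)(y) + (1/x)(x)
  = 2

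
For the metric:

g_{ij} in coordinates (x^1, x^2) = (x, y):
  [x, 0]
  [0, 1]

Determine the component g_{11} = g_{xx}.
With x^1 = x, x^2 = y, g_{11} = g_{xx} is the row-1, column-1 entry of the matrix.
g_{11} = x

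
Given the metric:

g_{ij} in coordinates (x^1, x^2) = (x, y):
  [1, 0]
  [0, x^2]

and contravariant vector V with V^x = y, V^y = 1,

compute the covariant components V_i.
V_i = g_{ij} V^j:
V_x = (1)(y) + (0)(1) = y
V_y = (0)(y) + (x^2)(1) = x^2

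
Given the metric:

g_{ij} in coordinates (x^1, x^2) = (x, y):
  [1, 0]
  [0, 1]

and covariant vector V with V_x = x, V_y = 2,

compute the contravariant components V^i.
Inverse metric (diagonal): g^{xx} = 1, g^{yy} = 1
V^i = g^{ij} V_j:
V^x = (1)(x) + (0)(2) = x
V^y = (0)(x) + (1)(2) = 2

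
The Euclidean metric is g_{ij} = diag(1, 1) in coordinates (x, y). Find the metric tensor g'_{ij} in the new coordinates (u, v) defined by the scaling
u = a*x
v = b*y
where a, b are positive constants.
Invert the transformation: x = u/a, y = v/b
g'_{ij} = (∂x^k/∂x'^i)(∂x^l/∂x'^j) g_{kl}; with g_{kl} = δ_{kl} this is Σ_k (∂x^k/∂x'^i)(∂x^k/∂x'^j).
Jacobian: ∂x/∂u = 1/a, ∂x/∂v = 0, ∂y/∂u = 0, ∂y/∂v = 1/b
g'_{uu} = (1/a)(1/a) + (0)(0) = 1/a^2
g'_{uv} = (1/a)(0) + (0)(1/b) = 0
g'_{vv} = (0)(0) + (1/b)(1/b) = 1/b^2
g'_{ij} = diag(1/a^2, 1/b^2)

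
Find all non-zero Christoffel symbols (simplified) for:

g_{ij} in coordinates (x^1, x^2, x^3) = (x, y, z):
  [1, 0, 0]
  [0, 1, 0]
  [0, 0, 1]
Using Γ^k_{ij} = (1/2) g^{km} (∂_i g_{mj} + ∂_j g_{mi} - ∂_m g_{ij}); the metric is diagonal, so only the m = k term contributes.
Every metric component is constant, so all ∂_m g_{ij} = 0 and every Christoffel symbol vanishes.
All Christoffel symbols are zero.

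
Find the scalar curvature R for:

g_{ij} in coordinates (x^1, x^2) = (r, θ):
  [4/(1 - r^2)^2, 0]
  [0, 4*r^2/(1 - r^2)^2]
Non-zero Christoffel symbols (Γ^k_{ij} = Γ^k_{ji}):
Γ^r_{r r} = 2*r/(1 - r^2)
Γ^r_{θ θ} = (r^3 + r)/(r^2 - 1)
Γ^θ_{r θ} = (-r^2 - 1)/(r^3 - r)
Ricci tensor (R_{ij} = R^k_{ikj}): R_{rr} = -4/(r^2 - 1)^2, R_{rθ} = 0, R_{θθ} = -4*r^2/(r^2 - 1)^2
Inverse metric: g^{rr} = (1 - r^2)^2/4, g^{θθ} = (1 - r^2)^2/(4*r^2)
R = g^{ij} R_{ij} = ((1 - r^2)^2/4)(-4/(r^2 - 1)^2) + ((1 - r^2)^2/(4*r^2))(-4*r^2/(r^2 - 1)^2) = -2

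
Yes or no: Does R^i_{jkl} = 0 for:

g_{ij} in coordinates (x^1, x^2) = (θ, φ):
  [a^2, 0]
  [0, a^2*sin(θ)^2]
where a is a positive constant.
Non-zero Christoffel symbols:
Γ^θ_{φ φ} = -sin(2*θ)/2
Γ^φ_{θ φ} = 1/tan(θ)
Ricci tensor: R_{θθ} = 1, R_{θφ} = 0, R_{φφ} = sin(θ)^2
The Ricci tensor is non-zero, so the Riemann tensor is non-zero: not flat.
No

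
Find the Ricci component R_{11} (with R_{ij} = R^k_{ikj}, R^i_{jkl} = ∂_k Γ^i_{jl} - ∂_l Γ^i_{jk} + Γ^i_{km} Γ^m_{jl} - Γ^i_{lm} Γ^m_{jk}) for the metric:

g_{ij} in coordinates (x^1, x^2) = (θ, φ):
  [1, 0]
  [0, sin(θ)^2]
Non-zero Christoffel symbols (Γ^k_{ij} = Γ^k_{ji}):
Γ^θ_{φ φ} = -sin(2*θ)/2
Γ^φ_{θ φ} = 1/tan(θ)
R^θ_{θ θ θ} = 0 (a repeated index in an antisymmetric pair)
R^φ_{θ φ θ} = ∂_φ Γ^φ_{θ θ} - ∂_θ Γ^φ_{θ φ} + Γ^φ_{φ m} Γ^m_{θ θ} - Γ^φ_{θ m} Γ^m_{θ φ}
  = (0) - (-1/sin(θ)^2) + (0) - (1/tan(θ)^2) = 1
R_{θθ} = R^θ_{θ θ θ} + R^φ_{θ φ θ} = (0) + (1) = 1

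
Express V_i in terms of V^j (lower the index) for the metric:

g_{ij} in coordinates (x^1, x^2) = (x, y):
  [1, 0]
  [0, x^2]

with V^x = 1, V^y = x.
V_i = g_{ij} V^j:
V_x = (1)(1) + (0)(x) = 1
V_y = (0)(1) + (x^2)(x) = x^3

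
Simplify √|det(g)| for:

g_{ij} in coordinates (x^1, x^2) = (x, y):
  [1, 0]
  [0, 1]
det(g) = 1
√|det(g)| = 1
Volume element: dV = 1 dx dy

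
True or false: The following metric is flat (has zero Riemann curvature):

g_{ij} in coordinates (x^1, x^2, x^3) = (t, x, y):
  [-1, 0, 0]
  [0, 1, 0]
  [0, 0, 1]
All metric components are constant, so every Christoffel symbol vanishes and R^i_{jkl} = 0.
True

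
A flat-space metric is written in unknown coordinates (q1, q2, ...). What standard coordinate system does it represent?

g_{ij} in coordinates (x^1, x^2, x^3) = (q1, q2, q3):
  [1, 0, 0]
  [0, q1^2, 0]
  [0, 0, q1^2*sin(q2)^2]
The line element ds^2 = dq1^2 + q1^2 dq2^2 + q1^2 sin(q2)^2 dq3^2 is dr^2 + r^2 dθ^2 + r^2 sin(θ)^2 dφ^2 with q1 = r, q2 = θ, q3 = φ.
spherical coordinates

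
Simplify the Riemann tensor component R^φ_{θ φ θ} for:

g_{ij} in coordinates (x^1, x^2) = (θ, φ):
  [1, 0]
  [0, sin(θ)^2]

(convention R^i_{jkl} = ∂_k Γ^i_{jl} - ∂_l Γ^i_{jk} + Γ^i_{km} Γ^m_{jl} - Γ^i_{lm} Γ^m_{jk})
Non-zero Christoffel symbols (Γ^k_{ij} = Γ^k_{ji}):
Γ^θ_{φ φ} = -sin(2*θ)/2
Γ^φ_{θ φ} = 1/tan(θ)
R^φ_{θ φ θ} = ∂_φ Γ^φ_{θ θ} - ∂_θ Γ^φ_{θ φ} + Γ^φ_{φ m} Γ^m_{θ θ} - Γ^φ_{θ m} Γ^m_{θ φ}
  = (0) - (-1/sin(θ)^2) + (0) - (1/tan(θ)^2) = 1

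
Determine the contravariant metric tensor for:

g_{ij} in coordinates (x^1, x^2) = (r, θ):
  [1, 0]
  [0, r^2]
The metric is diagonal, so g^{ij} is diagonal with entries 1/g_{ii}: diag(1, 1/(r^2)).
g^{ij}:
  [1, 0]
  [0, 1/r^2]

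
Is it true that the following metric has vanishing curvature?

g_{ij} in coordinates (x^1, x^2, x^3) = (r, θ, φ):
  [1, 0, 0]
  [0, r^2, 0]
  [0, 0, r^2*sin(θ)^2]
Non-zero Christoffel symbols:
Γ^r_{θ θ} = -r
Γ^r_{φ φ} = -r*sin(θ)^2
Γ^θ_{r θ} = 1/r
Γ^θ_{φ φ} = -sin(2*θ)/2
Γ^φ_{r φ} = 1/r
Γ^φ_{θ φ} = 1/tan(θ)
Ricci tensor: R_{rr} = 0, R_{rθ} = 0, R_{rφ} = 0, R_{θθ} = 0, R_{θφ} = 0, R_{φφ} = 0
All R_{ij} vanish; in 3 dimensions the Riemann tensor is fully determined by the Ricci tensor, so R^i_{jkl} = 0: the metric is flat (curvilinear coordinates on flat space).
Yes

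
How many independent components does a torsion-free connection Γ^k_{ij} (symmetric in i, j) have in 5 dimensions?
Γ^k_{ij} has n choices for the upper index and n(n+1)/2 independent symmetric lower index pairs.
Total = 5 × 5×6/2 = 5 × 15 = 75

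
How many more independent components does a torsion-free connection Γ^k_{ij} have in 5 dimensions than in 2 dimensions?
Independent components in n dimensions: n × n(n+1)/2 = n^2(n+1)/2.
5D: 5 × 15 = 75
2D: 2 × 3 = 6
Difference = 75 - 6 = 69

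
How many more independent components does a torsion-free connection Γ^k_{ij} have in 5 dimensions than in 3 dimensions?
Independent components in n dimensions: n × n(n+1)/2 = n^2(n+1)/2.
5D: 5 × 15 = 75
3D: 3 × 6 = 18
Difference = 75 - 18 = 57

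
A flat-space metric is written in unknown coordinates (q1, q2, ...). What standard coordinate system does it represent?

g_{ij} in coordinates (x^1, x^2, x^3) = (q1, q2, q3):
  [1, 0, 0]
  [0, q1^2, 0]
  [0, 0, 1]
The line element ds^2 = dq1^2 + q1^2 dq2^2 + dq3^2 is dr^2 + r^2 dθ^2 + dz^2 with q1 = r, q2 = θ, q3 = z.
cylindrical coordinates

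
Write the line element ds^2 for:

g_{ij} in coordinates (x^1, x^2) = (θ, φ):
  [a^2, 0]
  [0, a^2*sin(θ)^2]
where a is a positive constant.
ds^2 = g_{ij} dx^i dx^j; only the non-zero components contribute.
ds^2 = a^2 dθ^2 + a^2*sin(θ)^2 dφ^2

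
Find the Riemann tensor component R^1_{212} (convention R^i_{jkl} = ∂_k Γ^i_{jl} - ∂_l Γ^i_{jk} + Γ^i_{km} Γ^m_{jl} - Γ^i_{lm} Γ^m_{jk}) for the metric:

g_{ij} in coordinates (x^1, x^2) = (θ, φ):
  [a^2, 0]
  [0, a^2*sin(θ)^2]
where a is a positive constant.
Non-zero Christoffel symbols (Γ^k_{ij} = Γ^k_{ji}):
Γ^θ_{φ φ} = -sin(2*θ)/2
Γ^φ_{θ φ} = 1/tan(θ)
R^θ_{φ θ φ} = ∂_θ Γ^θ_{φ φ} - ∂_φ Γ^θ_{φ θ} + Γ^θ_{θ m} Γ^m_{φ φ} - Γ^θ_{φ m} Γ^m_{φ θ}
  = (-cos(2*θ)) - (0) + (0) - (-cos(θ)^2) = sin(θ)^2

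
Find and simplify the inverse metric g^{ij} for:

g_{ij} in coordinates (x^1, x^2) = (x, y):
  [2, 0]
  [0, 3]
The metric is diagonal, so g^{ij} is diagonal with entries 1/g_{ii}: diag(1/2, 1/3).
g^{ij}:
  [1/2, 0]
  [0, 1/3]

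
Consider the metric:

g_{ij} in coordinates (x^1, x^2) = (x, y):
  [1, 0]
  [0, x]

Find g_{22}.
With x^1 = x, x^2 = y, g_{22} = g_{yy} is the row-2, column-2 entry of the matrix.
g_{22} = x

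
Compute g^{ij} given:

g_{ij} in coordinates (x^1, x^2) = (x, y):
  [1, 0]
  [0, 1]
The metric is diagonal, so g^{ij} is diagonal with entries 1/g_{ii}: diag(1, 1).
g^{ij}:
  [1, 0]
  [0, 1]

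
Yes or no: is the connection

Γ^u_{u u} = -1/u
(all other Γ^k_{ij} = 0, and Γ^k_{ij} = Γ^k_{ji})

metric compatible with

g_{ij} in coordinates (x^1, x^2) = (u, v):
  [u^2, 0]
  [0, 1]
Using ∇_k g_{ij} = ∂_k g_{ij} - Γ^m_{ki} g_{mj} - Γ^m_{kj} g_{im}:
∇_u g_{uu} = (2*u) - (-u) - (-u) = 4*u ≠ 0
So the connection is not metric compatible (it is not the Levi-Civita connection).
No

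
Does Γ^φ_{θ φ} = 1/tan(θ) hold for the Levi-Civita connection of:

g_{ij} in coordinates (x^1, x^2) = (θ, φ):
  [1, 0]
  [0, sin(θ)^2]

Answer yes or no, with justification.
Γ^φ_{θ φ} = (1/2) g^{φφ} (∂_θ g_{φφ} + ∂_φ g_{φθ} - ∂_φ g_{θφ}) = (1/2)(1/sin(θ)^2)((sin(2*θ)) + (0) - (0)) = 1/tan(θ)
This equals the proposed value 1/tan(θ).
Yes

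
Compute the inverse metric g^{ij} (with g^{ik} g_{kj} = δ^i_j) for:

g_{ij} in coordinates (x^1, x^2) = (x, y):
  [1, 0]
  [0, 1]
The metric is diagonal, so g^{ij} is diagonal with entries 1/g_{ii}: diag(1, 1).
g^{ij}:
  [1, 0]
  [0, 1]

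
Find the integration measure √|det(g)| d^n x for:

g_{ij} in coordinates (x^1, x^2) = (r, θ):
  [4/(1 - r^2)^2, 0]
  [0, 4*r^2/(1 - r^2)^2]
det(g) = 16*r^2/(1 - r^2)^4
√|det(g)| = 4*r/(r^2 - 1)^2
Volume element: dV = 4*r/(r^2 - 1)^2 dr dθ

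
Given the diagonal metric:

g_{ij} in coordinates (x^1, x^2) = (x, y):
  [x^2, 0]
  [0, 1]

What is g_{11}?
With x^1 = x, x^2 = y, g_{11} = g_{xx} is the row-1, column-1 entry of the matrix.
g_{11} = x^2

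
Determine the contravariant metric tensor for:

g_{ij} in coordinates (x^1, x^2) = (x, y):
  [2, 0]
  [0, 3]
The metric is diagonal, so g^{ij} is diagonal with entries 1/g_{ii}: diag(1/2, 1/3).
g^{ij}:
  [1/2, 0]
  [0, 1/3]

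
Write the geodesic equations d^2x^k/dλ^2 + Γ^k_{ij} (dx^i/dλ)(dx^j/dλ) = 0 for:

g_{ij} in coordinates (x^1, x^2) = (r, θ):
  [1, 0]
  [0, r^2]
Geodesic equation: d^2x^k/dλ^2 + Γ^k_{ij} (dx^i/dλ)(dx^j/dλ) = 0.
Non-zero Christoffel symbols:
Γ^r_{θ θ} = -r
Γ^θ_{r θ} = 1/r
Substituting (the symmetric pair Γ^k_{ij}, Γ^k_{ji} combines into a factor 2):
d^2r/dλ^2 - r (dθ/dλ)^2 = 0
d^2θ/dλ^2 + (2/r) (dr/dλ)(dθ/dλ) = 0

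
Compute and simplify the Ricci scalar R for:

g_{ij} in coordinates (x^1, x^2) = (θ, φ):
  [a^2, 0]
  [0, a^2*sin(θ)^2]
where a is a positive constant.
Non-zero Christoffel symbols (Γ^k_{ij} = Γ^k_{ji}):
Γ^θ_{φ φ} = -sin(2*θ)/2
Γ^φ_{θ φ} = 1/tan(θ)
Ricci tensor (R_{ij} = R^k_{ikj}): R_{θθ} = 1, R_{θφ} = 0, R_{φφ} = sin(θ)^2
Inverse metric: g^{θθ} = 1/a^2, g^{φφ} = 1/(a^2*sin(θ)^2)
R = g^{ij} R_{ij} = (1/a^2)(1) + (1/(a^2*sin(θ)^2))(sin(θ)^2) = 2/a^2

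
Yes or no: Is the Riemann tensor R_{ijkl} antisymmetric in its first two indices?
R_{ijkl} = -R_{jikl} (follows from metric compatibility).
Yes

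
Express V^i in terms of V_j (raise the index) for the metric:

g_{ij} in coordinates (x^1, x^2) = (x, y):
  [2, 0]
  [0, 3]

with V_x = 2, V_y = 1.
Inverse metric (diagonal): g^{xx} = 1/2, g^{yy} = 1/3
V^i = g^{ij} V_j:
V^x = (1/2)(2) + (0)(1) = 1
V^y = (0)(2) + (1/3)(1) = 1/3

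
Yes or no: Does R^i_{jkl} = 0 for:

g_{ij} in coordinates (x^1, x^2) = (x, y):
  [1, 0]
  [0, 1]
All metric components are constant, so every Christoffel symbol vanishes and R^i_{jkl} = 0.
Yes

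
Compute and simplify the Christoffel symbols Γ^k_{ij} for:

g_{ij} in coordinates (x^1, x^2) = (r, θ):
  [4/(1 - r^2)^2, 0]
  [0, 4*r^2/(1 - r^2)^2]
Using Γ^k_{ij} = (1/2) g^{km} (∂_i g_{mj} + ∂_j g_{mi} - ∂_m g_{ij}); the metric is diagonal, so only the m = k term contributes.
Non-zero symbols (using the symmetry Γ^k_{ij} = Γ^k_{ji}):
Γ^r_{r r} = (1/2) g^{rr} (∂_r g_{rr} + ∂_r g_{rr} - ∂_r g_{rr}) = (1/2)((1 - r^2)^2/4)((16*r/(1 - r^2)^3) + (16*r/(1 - r^2)^3) - (16*r/(1 - r^2)^3)) = 2*r/(1 - r^2)
Γ^r_{θ θ} = (1/2) g^{rr} (∂_θ g_{rθ} + ∂_θ g_{rθ} - ∂_r g_{θθ}) = (1/2)((1 - r^2)^2/4)((0) + (0) - (-8*(r^3 + r)/(r^2 - 1)^3)) = (r^3 + r)/(r^2 - 1)
Γ^θ_{r θ} = (1/2) g^{θθ} (∂_r g_{θθ} + ∂_θ g_{θr} - ∂_θ g_{rθ}) = (1/2)((1 - r^2)^2/(4*r^2))((-8*(r^3 + r)/(r^2 - 1)^3) + (0) - (0)) = (-r^2 - 1)/(r^3 - r)
All other Christoffel symbols are zero.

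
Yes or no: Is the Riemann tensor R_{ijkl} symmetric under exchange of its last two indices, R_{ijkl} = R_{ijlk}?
It is antisymmetric in the last pair: R_{ijkl} = -R_{ijlk}.
No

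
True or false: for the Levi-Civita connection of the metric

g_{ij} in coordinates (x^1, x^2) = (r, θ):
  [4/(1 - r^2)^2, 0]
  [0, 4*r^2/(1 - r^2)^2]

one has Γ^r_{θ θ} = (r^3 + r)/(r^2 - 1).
Γ^r_{θ θ} = (1/2) g^{rr} (∂_θ g_{rθ} + ∂_θ g_{rθ} - ∂_r g_{θθ}) = (1/2)((1 - r^2)^2/4)((0) + (0) - (-8*(r^3 + r)/(r^2 - 1)^3)) = (r^3 + r)/(r^2 - 1)
This equals the proposed value (r^3 + r)/(r^2 - 1).
True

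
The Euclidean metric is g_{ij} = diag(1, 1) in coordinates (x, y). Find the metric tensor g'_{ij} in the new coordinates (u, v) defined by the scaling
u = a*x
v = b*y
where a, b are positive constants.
Invert the transformation: x = u/a, y = v/b
g'_{ij} = (∂x^k/∂x'^i)(∂x^l/∂x'^j) g_{kl}; with g_{kl} = δ_{kl} this is Σ_k (∂x^k/∂x'^i)(∂x^k/∂x'^j).
Jacobian: ∂x/∂u = 1/a, ∂x/∂v = 0, ∂y/∂u = 0, ∂y/∂v = 1/b
g'_{uu} = (1/a)(1/a) + (0)(0) = 1/a^2
g'_{uv} = (1/a)(0) + (0)(1/b) = 0
g'_{vv} = (0)(0) + (1/b)(1/b) = 1/b^2
g'_{ij} = diag(1/a^2, 1/b^2)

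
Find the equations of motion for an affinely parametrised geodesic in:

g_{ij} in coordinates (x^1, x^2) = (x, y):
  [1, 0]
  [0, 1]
Geodesic equation: d^2x^k/dλ^2 + Γ^k_{ij} (dx^i/dλ)(dx^j/dλ) = 0.
All Christoffel symbols vanish, so the geodesics are straight lines:
d^2x/dλ^2 = 0
d^2y/dλ^2 = 0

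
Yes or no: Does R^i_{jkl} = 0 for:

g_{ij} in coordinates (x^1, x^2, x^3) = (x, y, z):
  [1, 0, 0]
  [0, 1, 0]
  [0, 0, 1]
All metric components are constant, so every Christoffel symbol vanishes and R^i_{jkl} = 0.
Yes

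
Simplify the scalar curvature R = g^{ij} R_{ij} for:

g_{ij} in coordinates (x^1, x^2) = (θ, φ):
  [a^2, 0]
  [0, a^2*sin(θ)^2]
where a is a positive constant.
Non-zero Christoffel symbols (Γ^k_{ij} = Γ^k_{ji}):
Γ^θ_{φ φ} = -sin(2*θ)/2
Γ^φ_{θ φ} = 1/tan(θ)
Ricci tensor (R_{ij} = R^k_{ikj}): R_{θθ} = 1, R_{θφ} = 0, R_{φφ} = sin(θ)^2
Inverse metric: g^{θθ} = 1/a^2, g^{φφ} = 1/(a^2*sin(θ)^2)
R = g^{ij} R_{ij} = (1/a^2)(1) + (1/(a^2*sin(θ)^2))(sin(θ)^2) = 2/a^2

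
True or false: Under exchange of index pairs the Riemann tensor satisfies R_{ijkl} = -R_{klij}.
The pair-exchange symmetry has a plus sign: R_{ijkl} = +R_{klij}.
False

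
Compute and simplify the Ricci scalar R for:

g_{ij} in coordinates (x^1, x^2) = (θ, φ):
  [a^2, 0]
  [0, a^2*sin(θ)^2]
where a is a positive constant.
Non-zero Christoffel symbols (Γ^k_{ij} = Γ^k_{ji}):
Γ^θ_{φ φ} = -sin(2*θ)/2
Γ^φ_{θ φ} = 1/tan(θ)
Ricci tensor (R_{ij} = R^k_{ikj}): R_{θθ} = 1, R_{θφ} = 0, R_{φφ} = sin(θ)^2
Inverse metric: g^{θθ} = 1/a^2, g^{φφ} = 1/(a^2*sin(θ)^2)
R = g^{ij} R_{ij} = (1/a^2)(1) + (1/(a^2*sin(θ)^2))(sin(θ)^2) = 2/a^2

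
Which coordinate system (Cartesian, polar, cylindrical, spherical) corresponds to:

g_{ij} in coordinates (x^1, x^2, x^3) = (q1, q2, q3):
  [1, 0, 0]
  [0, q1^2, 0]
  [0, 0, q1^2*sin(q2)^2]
The line element ds^2 = dq1^2 + q1^2 dq2^2 + q1^2 sin(q2)^2 dq3^2 is dr^2 + r^2 dθ^2 + r^2 sin(θ)^2 dφ^2 with q1 = r, q2 = θ, q3 = φ.
spherical coordinates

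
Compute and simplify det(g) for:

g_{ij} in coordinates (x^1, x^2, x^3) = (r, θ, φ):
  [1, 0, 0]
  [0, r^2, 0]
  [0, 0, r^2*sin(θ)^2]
Diagonal metric: det(g) = g_{11}·g_{22}·g_{33}
= (1)·(r^2)·(r^2*sin(θ)^2)
det(g) = r^4*sin(θ)^2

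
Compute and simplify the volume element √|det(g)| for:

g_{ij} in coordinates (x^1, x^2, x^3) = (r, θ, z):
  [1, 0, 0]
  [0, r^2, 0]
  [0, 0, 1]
det(g) = r^2
√|det(g)| = r
Volume element: dV = r dr dθ dz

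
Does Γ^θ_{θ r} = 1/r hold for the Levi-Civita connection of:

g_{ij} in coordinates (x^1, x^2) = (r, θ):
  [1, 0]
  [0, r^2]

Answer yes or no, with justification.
Γ^θ_{θ r} = (1/2) g^{θθ} (∂_θ g_{θr} + ∂_r g_{θθ} - ∂_θ g_{θr}) = (1/2)(1/r^2)((0) + (2*r) - (0)) = 1/r
This equals the proposed value 1/r.
Yes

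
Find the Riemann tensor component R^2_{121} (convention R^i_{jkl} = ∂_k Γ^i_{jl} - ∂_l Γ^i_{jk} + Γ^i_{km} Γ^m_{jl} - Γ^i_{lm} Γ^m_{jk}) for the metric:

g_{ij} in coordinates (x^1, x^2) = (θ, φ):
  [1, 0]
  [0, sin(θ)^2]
Non-zero Christoffel symbols (Γ^k_{ij} = Γ^k_{ji}):
Γ^θ_{φ φ} = -sin(2*θ)/2
Γ^φ_{θ φ} = 1/tan(θ)
R^φ_{θ φ θ} = ∂_φ Γ^φ_{θ θ} - ∂_θ Γ^φ_{θ φ} + Γ^φ_{φ m} Γ^m_{θ θ} - Γ^φ_{θ m} Γ^m_{θ φ}
  = (0) - (-1/sin(θ)^2) + (0) - (1/tan(θ)^2) = 1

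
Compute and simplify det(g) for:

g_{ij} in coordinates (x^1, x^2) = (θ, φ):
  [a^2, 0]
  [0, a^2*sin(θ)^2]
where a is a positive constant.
For a 2×2 metric: det(g) = g_{11}·g_{22} - g_{12}·g_{21}
= (a^2)·(a^2*sin(θ)^2) - (0)·(0)
= a^4*sin(θ)^2 - 0
det(g) = a^4*sin(θ)^2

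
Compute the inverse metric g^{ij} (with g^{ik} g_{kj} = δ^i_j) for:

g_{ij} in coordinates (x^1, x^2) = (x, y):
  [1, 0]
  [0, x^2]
The metric is diagonal, so g^{ij} is diagonal with entries 1/g_{ii}: diag(1, 1/(x^2)).
g^{ij}:
  [1, 0]
  [0, 1/x^2]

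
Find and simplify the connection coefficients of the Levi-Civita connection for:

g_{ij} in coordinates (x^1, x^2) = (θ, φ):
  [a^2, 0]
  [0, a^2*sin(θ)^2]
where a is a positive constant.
Using Γ^k_{ij} = (1/2) g^{km} (∂_i g_{mj} + ∂_j g_{mi} - ∂_m g_{ij}); the metric is diagonal, so only the m = k term contributes.
Non-zero symbols (using the symmetry Γ^k_{ij} = Γ^k_{ji}):
Γ^θ_{φ φ} = (1/2) g^{θθ} (∂_φ g_{θφ} + ∂_φ g_{θφ} - ∂_θ g_{φφ}) = (1/2)(1/a^2)((0) + (0) - (a^2*sin(2*θ))) = -sin(2*θ)/2
Γ^φ_{θ φ} = (1/2) g^{φφ} (∂_θ g_{φφ} + ∂_φ g_{φθ} - ∂_φ g_{θφ}) = (1/2)(1/(a^2*sin(θ)^2))((a^2*sin(2*θ)) + (0) - (0)) = 1/tan(θ)
All other Christoffel symbols are zero.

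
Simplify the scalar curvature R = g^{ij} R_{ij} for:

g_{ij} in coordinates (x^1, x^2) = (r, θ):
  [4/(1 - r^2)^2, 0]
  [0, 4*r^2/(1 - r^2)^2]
Non-zero Christoffel symbols (Γ^k_{ij} = Γ^k_{ji}):
Γ^r_{r r} = 2*r/(1 - r^2)
Γ^r_{θ θ} = (r^3 + r)/(r^2 - 1)
Γ^θ_{r θ} = (-r^2 - 1)/(r^3 - r)
Ricci tensor (R_{ij} = R^k_{ikj}): R_{rr} = -4/(r^2 - 1)^2, R_{rθ} = 0, R_{θθ} = -4*r^2/(r^2 - 1)^2
Inverse metric: g^{rr} = (1 - r^2)^2/4, g^{θθ} = (1 - r^2)^2/(4*r^2)
R = g^{ij} R_{ij} = ((1 - r^2)^2/4)(-4/(r^2 - 1)^2) + ((1 - r^2)^2/(4*r^2))(-4*r^2/(r^2 - 1)^2) = -2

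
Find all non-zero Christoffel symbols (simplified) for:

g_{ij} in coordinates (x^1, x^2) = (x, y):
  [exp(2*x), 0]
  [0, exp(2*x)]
Using Γ^k_{ij} = (1/2) g^{km} (∂_i g_{mj} + ∂_j g_{mi} - ∂_m g_{ij}); the metric is diagonal, so only the m = k term contributes.
Non-zero symbols (using the symmetry Γ^k_{ij} = Γ^k_{ji}):
Γ^x_{x x} = (1/2) g^{xx} (∂_x g_{xx} + ∂_x g_{xx} - ∂_x g_{xx}) = (1/2)(exp(-2*x))((2*exp(2*x)) + (2*exp(2*x)) - (2*exp(2*x))) = 1
Γ^x_{y y} = (1/2) g^{xx} (∂_y g_{xy} + ∂_y g_{xy} - ∂_x g_{yy}) = (1/2)(exp(-2*x))((0) + (0) - (2*exp(2*x))) = -1
Γ^y_{x y} = (1/2) g^{yy} (∂_x g_{yy} + ∂_y g_{yx} - ∂_y g_{xy}) = (1/2)(exp(-2*x))((2*exp(2*x)) + (0) - (0)) = 1
All other Christoffel symbols are zero.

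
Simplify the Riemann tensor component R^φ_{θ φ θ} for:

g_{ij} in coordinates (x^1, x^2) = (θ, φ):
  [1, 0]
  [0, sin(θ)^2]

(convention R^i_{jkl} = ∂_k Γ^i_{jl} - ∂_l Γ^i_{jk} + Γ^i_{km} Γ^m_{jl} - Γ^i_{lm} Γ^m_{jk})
Non-zero Christoffel symbols (Γ^k_{ij} = Γ^k_{ji}):
Γ^θ_{φ φ} = -sin(2*θ)/2
Γ^φ_{θ φ} = 1/tan(θ)
R^φ_{θ φ θ} = ∂_φ Γ^φ_{θ θ} - ∂_θ Γ^φ_{θ φ} + Γ^φ_{φ m} Γ^m_{θ θ} - Γ^φ_{θ m} Γ^m_{θ φ}
  = (0) - (-1/sin(θ)^2) + (0) - (1/tan(θ)^2) = 1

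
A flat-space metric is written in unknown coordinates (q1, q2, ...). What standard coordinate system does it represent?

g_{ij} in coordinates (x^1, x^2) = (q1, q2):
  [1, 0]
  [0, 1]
All components are constant and the metric is the identity, i.e. orthonormal rectilinear coordinates.
Cartesian (2D) coordinates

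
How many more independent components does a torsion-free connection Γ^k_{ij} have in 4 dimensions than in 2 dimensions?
Independent components in n dimensions: n × n(n+1)/2 = n^2(n+1)/2.
4D: 4 × 10 = 40
2D: 2 × 3 = 6
Difference = 40 - 6 = 34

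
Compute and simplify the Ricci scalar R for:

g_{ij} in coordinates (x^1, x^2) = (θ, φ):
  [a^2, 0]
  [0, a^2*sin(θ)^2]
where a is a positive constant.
Non-zero Christoffel symbols (Γ^k_{ij} = Γ^k_{ji}):
Γ^θ_{φ φ} = -sin(2*θ)/2
Γ^φ_{θ φ} = 1/tan(θ)
Ricci tensor (R_{ij} = R^k_{ikj}): R_{θθ} = 1, R_{θφ} = 0, R_{φφ} = sin(θ)^2
Inverse metric: g^{θθ} = 1/a^2, g^{φφ} = 1/(a^2*sin(θ)^2)
R = g^{ij} R_{ij} = (1/a^2)(1) + (1/(a^2*sin(θ)^2))(sin(θ)^2) = 2/a^2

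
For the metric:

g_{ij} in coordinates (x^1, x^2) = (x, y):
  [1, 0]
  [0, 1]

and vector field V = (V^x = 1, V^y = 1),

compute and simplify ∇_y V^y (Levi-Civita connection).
All Christoffel symbols are zero.
∇_y V^y = ∂_y V^y + Γ^y_{y j} V^j
  = (0) + (0)(1) + (0)(1)
  = 0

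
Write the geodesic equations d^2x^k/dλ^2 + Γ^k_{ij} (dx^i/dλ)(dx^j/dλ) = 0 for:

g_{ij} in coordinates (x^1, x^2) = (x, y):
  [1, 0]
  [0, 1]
Geodesic equation: d^2x^k/dλ^2 + Γ^k_{ij} (dx^i/dλ)(dx^j/dλ) = 0.
All Christoffel symbols vanish, so the geodesics are straight lines:
d^2x/dλ^2 = 0
d^2y/dλ^2 = 0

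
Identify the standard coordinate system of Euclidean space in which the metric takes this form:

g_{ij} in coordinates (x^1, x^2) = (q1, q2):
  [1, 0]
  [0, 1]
All components are constant and the metric is the identity, i.e. orthonormal rectilinear coordinates.
Cartesian (2D) coordinates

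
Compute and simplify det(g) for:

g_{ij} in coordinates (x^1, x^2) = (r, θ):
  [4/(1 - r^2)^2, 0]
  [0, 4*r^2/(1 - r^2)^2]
For a 2×2 metric: det(g) = g_{11}·g_{22} - g_{12}·g_{21}
= (4/(1 - r^2)^2)·(4*r^2/(1 - r^2)^2) - (0)·(0)
= 16*r^2/(1 - r^2)^4 - 0
det(g) = 16*r^2/(1 - r^2)^4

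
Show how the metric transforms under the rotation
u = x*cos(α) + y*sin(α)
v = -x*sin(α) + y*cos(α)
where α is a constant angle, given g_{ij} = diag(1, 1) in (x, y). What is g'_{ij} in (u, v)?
Invert the transformation: x = u*cos(α) - v*sin(α), y = u*sin(α) + v*cos(α)
g'_{ij} = (∂x^k/∂x'^i)(∂x^l/∂x'^j) g_{kl}; with g_{kl} = δ_{kl} this is Σ_k (∂x^k/∂x'^i)(∂x^k/∂x'^j).
Jacobian: ∂x/∂u = cos(α), ∂x/∂v = -sin(α), ∂y/∂u = sin(α), ∂y/∂v = cos(α)
g'_{uu} = (cos(α))(cos(α)) + (sin(α))(sin(α)) = 1
g'_{uv} = (cos(α))(-sin(α)) + (sin(α))(cos(α)) = 0
g'_{vv} = (-sin(α))(-sin(α)) + (cos(α))(cos(α)) = 1
g'_{ij} = diag(1, 1)
The Euclidean metric is invariant under rotations.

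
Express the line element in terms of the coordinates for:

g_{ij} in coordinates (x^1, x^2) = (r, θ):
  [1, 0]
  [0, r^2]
ds^2 = g_{ij} dx^i dx^j; only the non-zero components contribute.
ds^2 = dr^2 + r^2 dθ^2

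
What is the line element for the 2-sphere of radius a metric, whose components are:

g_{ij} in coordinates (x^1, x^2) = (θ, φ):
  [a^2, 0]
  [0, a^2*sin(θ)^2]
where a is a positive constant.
ds^2 = g_{ij} dx^i dx^j; only the non-zero components contribute.
ds^2 = a^2 dθ^2 + a^2*sin(θ)^2 dφ^2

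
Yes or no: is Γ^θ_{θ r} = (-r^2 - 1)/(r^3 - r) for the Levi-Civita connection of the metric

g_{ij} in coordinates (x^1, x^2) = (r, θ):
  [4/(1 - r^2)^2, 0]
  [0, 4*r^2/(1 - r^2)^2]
Γ^θ_{θ r} = (1/2) g^{θθ} (∂_θ g_{θr} + ∂_r g_{θθ} - ∂_θ g_{θr}) = (1/2)((1 - r^2)^2/(4*r^2))((0) + (-8*(r^3 + r)/(r^2 - 1)^3) - (0)) = (-r^2 - 1)/(r^3 - r)
This equals the proposed value (-r^2 - 1)/(r^3 - r).
Yes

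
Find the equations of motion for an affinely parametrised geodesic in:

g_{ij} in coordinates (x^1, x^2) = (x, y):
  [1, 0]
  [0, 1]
Geodesic equation: d^2x^k/dλ^2 + Γ^k_{ij} (dx^i/dλ)(dx^j/dλ) = 0.
All Christoffel symbols vanish, so the geodesics are straight lines:
d^2x/dλ^2 = 0
d^2y/dλ^2 = 0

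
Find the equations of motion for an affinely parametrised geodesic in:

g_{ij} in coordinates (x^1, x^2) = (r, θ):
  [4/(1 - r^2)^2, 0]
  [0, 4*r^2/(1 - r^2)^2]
Geodesic equation: d^2x^k/dλ^2 + Γ^k_{ij} (dx^i/dλ)(dx^j/dλ) = 0.
Non-zero Christoffel symbols:
Γ^r_{r r} = 2*r/(1 - r^2)
Γ^r_{θ θ} = (r^3 + r)/(r^2 - 1)
Γ^θ_{r θ} = (-r^2 - 1)/(r^3 - r)
Substituting (the symmetric pair Γ^k_{ij}, Γ^k_{ji} combines into a factor 2):
d^2r/dλ^2 + (2*r/(1 - r^2)) (dr/dλ)^2 + ((r^3 + r)/(r^2 - 1)) (dθ/dλ)^2 = 0
d^2θ/dλ^2 + ((-2*r^2 - 2)/(r^3 - r)) (dr/dλ)(dθ/dλ) = 0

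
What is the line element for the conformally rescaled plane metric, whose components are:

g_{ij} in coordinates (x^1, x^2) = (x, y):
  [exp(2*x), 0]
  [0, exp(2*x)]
ds^2 = g_{ij} dx^i dx^j; only the non-zero components contribute.
ds^2 = exp(2*x) dx^2 + exp(2*x) dy^2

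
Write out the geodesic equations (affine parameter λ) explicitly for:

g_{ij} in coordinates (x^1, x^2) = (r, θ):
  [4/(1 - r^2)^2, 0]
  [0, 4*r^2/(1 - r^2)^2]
Geodesic equation: d^2x^k/dλ^2 + Γ^k_{ij} (dx^i/dλ)(dx^j/dλ) = 0.
Non-zero Christoffel symbols:
Γ^r_{r r} = 2*r/(1 - r^2)
Γ^r_{θ θ} = (r^3 + r)/(r^2 - 1)
Γ^θ_{r θ} = (-r^2 - 1)/(r^3 - r)
Substituting (the symmetric pair Γ^k_{ij}, Γ^k_{ji} combines into a factor 2):
d^2r/dλ^2 + (2*r/(1 - r^2)) (dr/dλ)^2 + ((r^3 + r)/(r^2 - 1)) (dθ/dλ)^2 = 0
d^2θ/dλ^2 + ((-2*r^2 - 2)/(r^3 - r)) (dr/dλ)(dθ/dλ) = 0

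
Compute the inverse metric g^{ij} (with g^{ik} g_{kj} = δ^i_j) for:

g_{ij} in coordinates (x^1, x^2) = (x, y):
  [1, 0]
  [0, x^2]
The metric is diagonal, so g^{ij} is diagonal with entries 1/g_{ii}: diag(1, 1/(x^2)).
g^{ij}:
  [1, 0]
  [0, 1/x^2]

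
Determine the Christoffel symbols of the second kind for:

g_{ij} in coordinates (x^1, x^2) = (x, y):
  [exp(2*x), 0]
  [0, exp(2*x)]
Using Γ^k_{ij} = (1/2) g^{km} (∂_i g_{mj} + ∂_j g_{mi} - ∂_m g_{ij}); the metric is diagonal, so only the m = k term contributes.
Non-zero symbols (using the symmetry Γ^k_{ij} = Γ^k_{ji}):
Γ^x_{x x} = (1/2) g^{xx} (∂_x g_{xx} + ∂_x g_{xx} - ∂_x g_{xx}) = (1/2)(exp(-2*x))((2*exp(2*x)) + (2*exp(2*x)) - (2*exp(2*x))) = 1
Γ^x_{y y} = (1/2) g^{xx} (∂_y g_{xy} + ∂_y g_{xy} - ∂_x g_{yy}) = (1/2)(exp(-2*x))((0) + (0) - (2*exp(2*x))) = -1
Γ^y_{x y} = (1/2) g^{yy} (∂_x g_{yy} + ∂_y g_{yx} - ∂_y g_{xy}) = (1/2)(exp(-2*x))((2*exp(2*x)) + (0) - (0)) = 1
All other Christoffel symbols are zero.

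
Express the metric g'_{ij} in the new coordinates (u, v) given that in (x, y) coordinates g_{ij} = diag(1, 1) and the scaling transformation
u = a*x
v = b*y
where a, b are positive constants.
Invert the transformation: x = u/a, y = v/b
g'_{ij} = (∂x^k/∂x'^i)(∂x^l/∂x'^j) g_{kl}; with g_{kl} = δ_{kl} this is Σ_k (∂x^k/∂x'^i)(∂x^k/∂x'^j).
Jacobian: ∂x/∂u = 1/a, ∂x/∂v = 0, ∂y/∂u = 0, ∂y/∂v = 1/b
g'_{uu} = (1/a)(1/a) + (0)(0) = 1/a^2
g'_{uv} = (1/a)(0) + (0)(1/b) = 0
g'_{vv} = (0)(0) + (1/b)(1/b) = 1/b^2
g'_{ij} = diag(1/a^2, 1/b^2)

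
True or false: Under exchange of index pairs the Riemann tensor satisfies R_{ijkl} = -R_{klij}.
The pair-exchange symmetry has a plus sign: R_{ijkl} = +R_{klij}.
False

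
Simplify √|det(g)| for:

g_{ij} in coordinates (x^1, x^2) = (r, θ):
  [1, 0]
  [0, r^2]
det(g) = r^2
√|det(g)| = r
Volume element: dV = r dr dθ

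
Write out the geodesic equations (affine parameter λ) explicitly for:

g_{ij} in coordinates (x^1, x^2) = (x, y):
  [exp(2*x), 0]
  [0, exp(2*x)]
Geodesic equation: d^2x^k/dλ^2 + Γ^k_{ij} (dx^i/dλ)(dx^j/dλ) = 0.
Non-zero Christoffel symbols:
Γ^x_{x x} = 1
Γ^x_{y y} = -1
Γ^y_{x y} = 1
Substituting (the symmetric pair Γ^k_{ij}, Γ^k_{ji} combines into a factor 2):
d^2x/dλ^2 + (dx/dλ)^2 - (dy/dλ)^2 = 0
d^2y/dλ^2 + 2 (dx/dλ)(dy/dλ) = 0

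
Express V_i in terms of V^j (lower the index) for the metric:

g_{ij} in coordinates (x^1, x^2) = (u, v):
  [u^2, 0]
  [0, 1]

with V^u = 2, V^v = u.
V_i = g_{ij} V^j:
V_u = (u^2)(2) + (0)(u) = 2*u^2
V_v = (0)(2) + (1)(u) = u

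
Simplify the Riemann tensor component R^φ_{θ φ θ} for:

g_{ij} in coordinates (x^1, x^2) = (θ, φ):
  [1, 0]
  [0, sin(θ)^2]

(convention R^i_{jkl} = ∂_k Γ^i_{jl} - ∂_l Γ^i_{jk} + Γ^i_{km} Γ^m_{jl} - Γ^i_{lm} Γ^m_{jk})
Non-zero Christoffel symbols (Γ^k_{ij} = Γ^k_{ji}):
Γ^θ_{φ φ} = -sin(2*θ)/2
Γ^φ_{θ φ} = 1/tan(θ)
R^φ_{θ φ θ} = ∂_φ Γ^φ_{θ θ} - ∂_θ Γ^φ_{θ φ} + Γ^φ_{φ m} Γ^m_{θ θ} - Γ^φ_{θ m} Γ^m_{θ φ}
  = (0) - (-1/sin(θ)^2) + (0) - (1/tan(θ)^2) = 1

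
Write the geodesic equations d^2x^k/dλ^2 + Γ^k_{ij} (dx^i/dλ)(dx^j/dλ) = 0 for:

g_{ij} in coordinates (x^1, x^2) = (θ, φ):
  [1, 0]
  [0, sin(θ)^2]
Geodesic equation: d^2x^k/dλ^2 + Γ^k_{ij} (dx^i/dλ)(dx^j/dλ) = 0.
Non-zero Christoffel symbols:
Γ^θ_{φ φ} = -sin(2*θ)/2
Γ^φ_{θ φ} = 1/tan(θ)
Substituting (the symmetric pair Γ^k_{ij}, Γ^k_{ji} combines into a factor 2):
d^2θ/dλ^2 - (sin(2*θ)/2) (dφ/dλ)^2 = 0
d^2φ/dλ^2 + (2/tan(θ)) (dθ/dλ)(dφ/dλ) = 0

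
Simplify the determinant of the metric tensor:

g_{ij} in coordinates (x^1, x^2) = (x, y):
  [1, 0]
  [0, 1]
For a 2×2 metric: det(g) = g_{11}·g_{22} - g_{12}·g_{21}
= (1)·(1) - (0)·(0)
= 1 - 0
det(g) = 1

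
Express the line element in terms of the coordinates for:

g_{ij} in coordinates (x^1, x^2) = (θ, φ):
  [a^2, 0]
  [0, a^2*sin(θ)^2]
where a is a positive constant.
ds^2 = g_{ij} dx^i dx^j; only the non-zero components contribute.
ds^2 = a^2 dθ^2 + a^2*sin(θ)^2 dφ^2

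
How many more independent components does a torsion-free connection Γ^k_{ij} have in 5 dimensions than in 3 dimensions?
Independent components in n dimensions: n × n(n+1)/2 = n^2(n+1)/2.
5D: 5 × 15 = 75
3D: 3 × 6 = 18
Difference = 75 - 18 = 57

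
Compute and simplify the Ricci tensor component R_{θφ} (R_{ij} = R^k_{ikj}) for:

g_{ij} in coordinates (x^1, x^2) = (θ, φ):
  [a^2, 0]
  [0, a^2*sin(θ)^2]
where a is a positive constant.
Non-zero Christoffel symbols (Γ^k_{ij} = Γ^k_{ji}):
Γ^θ_{φ φ} = -sin(2*θ)/2
Γ^φ_{θ φ} = 1/tan(θ)
R^θ_{θ θ φ} = 0 (a repeated index in an antisymmetric pair)
R^φ_{θ φ φ} = 0 (a repeated index in an antisymmetric pair)
R_{θφ} = R^θ_{θ θ φ} + R^φ_{θ φ φ} = (0) + (0) = 0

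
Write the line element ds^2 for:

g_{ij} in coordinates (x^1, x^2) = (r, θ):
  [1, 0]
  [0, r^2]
ds^2 = g_{ij} dx^i dx^j; only the non-zero components contribute.
ds^2 = dr^2 + r^2 dθ^2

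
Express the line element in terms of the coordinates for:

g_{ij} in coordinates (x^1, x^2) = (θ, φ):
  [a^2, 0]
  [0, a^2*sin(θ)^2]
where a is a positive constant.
ds^2 = g_{ij} dx^i dx^j; only the non-zero components contribute.
ds^2 = a^2 dθ^2 + a^2*sin(θ)^2 dφ^2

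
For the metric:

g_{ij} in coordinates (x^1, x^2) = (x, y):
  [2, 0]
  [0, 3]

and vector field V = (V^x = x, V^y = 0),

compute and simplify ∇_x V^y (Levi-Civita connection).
All Christoffel symbols are zero.
∇_x V^y = ∂_x V^y + Γ^y_{x j} V^j
  = (0) + (0)(x) + (0)(0)
  = 0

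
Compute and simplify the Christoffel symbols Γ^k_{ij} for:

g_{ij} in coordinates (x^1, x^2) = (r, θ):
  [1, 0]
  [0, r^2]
Using Γ^k_{ij} = (1/2) g^{km} (∂_i g_{mj} + ∂_j g_{mi} - ∂_m g_{ij}); the metric is diagonal, so only the m = k term contributes.
Non-zero symbols (using the symmetry Γ^k_{ij} = Γ^k_{ji}):
Γ^r_{θ θ} = (1/2) g^{rr} (∂_θ g_{rθ} + ∂_θ g_{rθ} - ∂_r g_{θθ}) = (1/2)(1)((0) + (0) - (2*r)) = -r
Γ^θ_{r θ} = (1/2) g^{θθ} (∂_r g_{θθ} + ∂_θ g_{θr} - ∂_θ g_{rθ}) = (1/2)(1/r^2)((2*r) + (0) - (0)) = 1/r
All other Christoffel symbols are zero.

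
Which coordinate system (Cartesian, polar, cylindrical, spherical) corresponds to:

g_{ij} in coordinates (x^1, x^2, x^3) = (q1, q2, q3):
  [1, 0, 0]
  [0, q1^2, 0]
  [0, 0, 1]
The line element ds^2 = dq1^2 + q1^2 dq2^2 + dq3^2 is dr^2 + r^2 dθ^2 + dz^2 with q1 = r, q2 = θ, q3 = z.
cylindrical coordinates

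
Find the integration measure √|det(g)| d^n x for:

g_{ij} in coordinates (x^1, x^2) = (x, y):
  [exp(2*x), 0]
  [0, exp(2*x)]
det(g) = exp(4*x)
√|det(g)| = exp(2*x)
Volume element: dV = exp(2*x) dx dy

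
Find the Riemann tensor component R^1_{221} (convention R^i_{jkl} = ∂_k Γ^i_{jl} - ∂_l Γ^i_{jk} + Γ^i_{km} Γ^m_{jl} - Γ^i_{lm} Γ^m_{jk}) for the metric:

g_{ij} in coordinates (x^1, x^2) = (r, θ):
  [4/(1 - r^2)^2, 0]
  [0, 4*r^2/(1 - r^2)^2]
Non-zero Christoffel symbols (Γ^k_{ij} = Γ^k_{ji}):
Γ^r_{r r} = 2*r/(1 - r^2)
Γ^r_{θ θ} = (r^3 + r)/(r^2 - 1)
Γ^θ_{r θ} = (-r^2 - 1)/(r^3 - r)
R^r_{θ θ r} = ∂_θ Γ^r_{θ r} - ∂_r Γ^r_{θ θ} + Γ^r_{θ m} Γ^m_{θ r} - Γ^r_{r m} Γ^m_{θ θ}
  = (0) - ((r^4 - 4*r^2 - 1)/(r^2 - 1)^2) + (-(r^2 + 1)^2/(r^2 - 1)^2) - (-2*r^2*(r^2 + 1)/(r^2 - 1)^2) = 4*r^2/(r^2 - 1)^2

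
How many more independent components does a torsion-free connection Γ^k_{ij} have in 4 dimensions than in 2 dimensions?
Independent components in n dimensions: n × n(n+1)/2 = n^2(n+1)/2.
4D: 4 × 10 = 40
2D: 2 × 3 = 6
Difference = 40 - 6 = 34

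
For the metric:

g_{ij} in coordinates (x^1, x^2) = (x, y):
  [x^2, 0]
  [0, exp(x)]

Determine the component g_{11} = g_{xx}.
With x^1 = x, x^2 = y, g_{11} = g_{xx} is the row-1, column-1 entry of the matrix.
g_{11} = x^2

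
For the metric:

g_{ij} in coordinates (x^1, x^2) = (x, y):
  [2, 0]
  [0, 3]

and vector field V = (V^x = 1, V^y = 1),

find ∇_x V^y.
All Christoffel symbols are zero.
∇_x V^y = ∂_x V^y + Γ^y_{x j} V^j
  = (0) + (0)(1) + (0)(1)
  = 0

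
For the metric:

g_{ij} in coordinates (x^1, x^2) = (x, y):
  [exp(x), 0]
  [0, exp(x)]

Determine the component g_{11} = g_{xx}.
With x^1 = x, x^2 = y, g_{11} = g_{xx} is the row-1, column-1 entry of the matrix.
g_{11} = exp(x)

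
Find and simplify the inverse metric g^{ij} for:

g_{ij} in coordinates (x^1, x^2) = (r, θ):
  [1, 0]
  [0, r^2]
The metric is diagonal, so g^{ij} is diagonal with entries 1/g_{ii}: diag(1, 1/(r^2)).
g^{ij}:
  [1, 0]
  [0, 1/r^2]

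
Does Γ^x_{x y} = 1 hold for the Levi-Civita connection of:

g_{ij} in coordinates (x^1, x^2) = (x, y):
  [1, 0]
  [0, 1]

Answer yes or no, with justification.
Γ^x_{x y} = (1/2) g^{xx} (∂_x g_{xy} + ∂_y g_{xx} - ∂_x g_{xy}) = (1/2)(1)((0) + (0) - (0)) = 0
This differs from the proposed value 1.
No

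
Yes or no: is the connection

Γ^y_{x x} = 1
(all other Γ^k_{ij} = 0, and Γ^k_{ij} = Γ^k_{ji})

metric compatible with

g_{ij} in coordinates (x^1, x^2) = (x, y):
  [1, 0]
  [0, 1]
Using ∇_k g_{ij} = ∂_k g_{ij} - Γ^m_{ki} g_{mj} - Γ^m_{kj} g_{im}:
∇_x g_{xy} = (0) - (1) - (0) = -1 ≠ 0
So the connection is not metric compatible (it is not the Levi-Civita connection).
No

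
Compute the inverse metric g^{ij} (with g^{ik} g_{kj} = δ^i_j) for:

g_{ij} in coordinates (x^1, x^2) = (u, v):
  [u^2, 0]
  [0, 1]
The metric is diagonal, so g^{ij} is diagonal with entries 1/g_{ii}: diag(1/(u^2), 1).
g^{ij}:
  [1/u^2, 0]
  [0, 1]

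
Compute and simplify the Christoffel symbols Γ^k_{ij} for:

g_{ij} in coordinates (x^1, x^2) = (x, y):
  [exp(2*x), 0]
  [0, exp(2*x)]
Using Γ^k_{ij} = (1/2) g^{km} (∂_i g_{mj} + ∂_j g_{mi} - ∂_m g_{ij}); the metric is diagonal, so only the m = k term contributes.
Non-zero symbols (using the symmetry Γ^k_{ij} = Γ^k_{ji}):
Γ^x_{x x} = (1/2) g^{xx} (∂_x g_{xx} + ∂_x g_{xx} - ∂_x g_{xx}) = (1/2)(exp(-2*x))((2*exp(2*x)) + (2*exp(2*x)) - (2*exp(2*x))) = 1
Γ^x_{y y} = (1/2) g^{xx} (∂_y g_{xy} + ∂_y g_{xy} - ∂_x g_{yy}) = (1/2)(exp(-2*x))((0) + (0) - (2*exp(2*x))) = -1
Γ^y_{x y} = (1/2) g^{yy} (∂_x g_{yy} + ∂_y g_{yx} - ∂_y g_{xy}) = (1/2)(exp(-2*x))((2*exp(2*x)) + (0) - (0)) = 1
All other Christoffel symbols are zero.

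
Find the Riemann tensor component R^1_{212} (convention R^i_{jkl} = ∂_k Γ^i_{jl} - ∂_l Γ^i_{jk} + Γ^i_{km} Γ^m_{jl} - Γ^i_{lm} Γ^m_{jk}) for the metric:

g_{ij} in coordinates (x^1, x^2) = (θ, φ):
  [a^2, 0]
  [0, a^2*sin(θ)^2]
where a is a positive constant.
Non-zero Christoffel symbols (Γ^k_{ij} = Γ^k_{ji}):
Γ^θ_{φ φ} = -sin(2*θ)/2
Γ^φ_{θ φ} = 1/tan(θ)
R^θ_{φ θ φ} = ∂_θ Γ^θ_{φ φ} - ∂_φ Γ^θ_{φ θ} + Γ^θ_{θ m} Γ^m_{φ φ} - Γ^θ_{φ m} Γ^m_{φ θ}
  = (-cos(2*θ)) - (0) + (0) - (-cos(θ)^2) = sin(θ)^2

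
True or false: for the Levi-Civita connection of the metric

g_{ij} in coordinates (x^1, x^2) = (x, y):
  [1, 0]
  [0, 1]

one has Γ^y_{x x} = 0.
Γ^y_{x x} = (1/2) g^{yy} (∂_x g_{yx} + ∂_x g_{yx} - ∂_y g_{xx}) = (1/2)(1)((0) + (0) - (0)) = 0
This equals the proposed value 0.
True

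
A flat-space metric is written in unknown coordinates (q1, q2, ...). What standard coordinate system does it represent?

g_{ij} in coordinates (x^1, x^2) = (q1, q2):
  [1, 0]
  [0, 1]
All components are constant and the metric is the identity, i.e. orthonormal rectilinear coordinates.
Cartesian (2D) coordinates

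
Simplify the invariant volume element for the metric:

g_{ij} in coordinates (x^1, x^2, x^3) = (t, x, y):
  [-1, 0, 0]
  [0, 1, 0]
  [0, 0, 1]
det(g) = -1
√|det(g)| = 1
Volume element: dV = 1 dt dx dy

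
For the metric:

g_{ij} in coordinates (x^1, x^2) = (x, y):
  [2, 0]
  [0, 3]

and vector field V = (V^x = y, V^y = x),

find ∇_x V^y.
All Christoffel symbols are zero.
∇_x V^y = ∂_x V^y + Γ^y_{x j} V^j
  = (1) + (0)(y) + (0)(x)
  = 1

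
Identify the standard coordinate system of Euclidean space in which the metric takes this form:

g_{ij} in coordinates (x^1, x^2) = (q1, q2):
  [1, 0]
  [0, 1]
All components are constant and the metric is the identity, i.e. orthonormal rectilinear coordinates.
Cartesian (2D) coordinates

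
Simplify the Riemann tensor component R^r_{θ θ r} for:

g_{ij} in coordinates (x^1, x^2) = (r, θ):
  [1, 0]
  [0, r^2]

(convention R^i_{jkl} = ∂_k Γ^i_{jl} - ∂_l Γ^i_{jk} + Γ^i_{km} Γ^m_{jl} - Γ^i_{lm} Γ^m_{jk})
Non-zero Christoffel symbols (Γ^k_{ij} = Γ^k_{ji}):
Γ^r_{θ θ} = -r
Γ^θ_{r θ} = 1/r
R^r_{θ θ r} = ∂_θ Γ^r_{θ r} - ∂_r Γ^r_{θ θ} + Γ^r_{θ m} Γ^m_{θ r} - Γ^r_{r m} Γ^m_{θ θ}
  = (0) - (-1) + (-1) - (0) = 0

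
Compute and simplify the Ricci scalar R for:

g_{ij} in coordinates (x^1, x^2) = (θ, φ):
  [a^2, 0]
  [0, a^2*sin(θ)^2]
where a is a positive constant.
Non-zero Christoffel symbols (Γ^k_{ij} = Γ^k_{ji}):
Γ^θ_{φ φ} = -sin(2*θ)/2
Γ^φ_{θ φ} = 1/tan(θ)
Ricci tensor (R_{ij} = R^k_{ikj}): R_{θθ} = 1, R_{θφ} = 0, R_{φφ} = sin(θ)^2
Inverse metric: g^{θθ} = 1/a^2, g^{φφ} = 1/(a^2*sin(θ)^2)
R = g^{ij} R_{ij} = (1/a^2)(1) + (1/(a^2*sin(θ)^2))(sin(θ)^2) = 2/a^2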